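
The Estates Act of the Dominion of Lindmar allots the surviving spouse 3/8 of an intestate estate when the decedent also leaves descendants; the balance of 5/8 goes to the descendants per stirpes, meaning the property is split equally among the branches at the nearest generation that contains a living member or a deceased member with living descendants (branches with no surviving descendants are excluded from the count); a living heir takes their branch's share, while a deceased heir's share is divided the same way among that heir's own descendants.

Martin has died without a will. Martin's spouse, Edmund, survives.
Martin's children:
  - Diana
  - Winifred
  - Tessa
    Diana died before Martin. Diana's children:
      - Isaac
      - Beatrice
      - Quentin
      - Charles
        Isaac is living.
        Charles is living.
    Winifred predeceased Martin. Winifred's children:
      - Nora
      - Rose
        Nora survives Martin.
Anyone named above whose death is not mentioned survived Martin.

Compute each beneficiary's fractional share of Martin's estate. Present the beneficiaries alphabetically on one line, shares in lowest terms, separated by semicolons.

Edmund, as surviving spouse, takes 3/8.
The remaining 5/8 passes to Martin's descendants per stirpes.
The 5/8 is divided into 3 equal shares of 5/24 among Diana, Winifred, Tessa.
Diana predeceased; the 5/24 allotted to Diana's branch passes to Diana's issue by representation.
The 5/24 is divided into 4 equal shares of 5/96 among Isaac, Beatrice, Quentin, Charles.
Isaac is living and takes 5/96.
Beatrice is living and takes 5/96.
Quentin is living and takes 5/96.
Charles is living and takes 5/96.
Winifred predeceased; the 5/24 allotted to Winifred's branch passes to Winifred's issue by representation.
The 5/24 is divided into 2 equal shares of 5/48 among Nora, Rose.
Nora is living and takes 5/48.
Rose is living and takes 5/48.
Tessa is living and takes 5/24.

Beatrice 5/96; Charles 5/96; Edmund 3/8; Isaac 5/96; Nora 5/48; Quentin 5/96; Rose 5/48; Tessa 5/24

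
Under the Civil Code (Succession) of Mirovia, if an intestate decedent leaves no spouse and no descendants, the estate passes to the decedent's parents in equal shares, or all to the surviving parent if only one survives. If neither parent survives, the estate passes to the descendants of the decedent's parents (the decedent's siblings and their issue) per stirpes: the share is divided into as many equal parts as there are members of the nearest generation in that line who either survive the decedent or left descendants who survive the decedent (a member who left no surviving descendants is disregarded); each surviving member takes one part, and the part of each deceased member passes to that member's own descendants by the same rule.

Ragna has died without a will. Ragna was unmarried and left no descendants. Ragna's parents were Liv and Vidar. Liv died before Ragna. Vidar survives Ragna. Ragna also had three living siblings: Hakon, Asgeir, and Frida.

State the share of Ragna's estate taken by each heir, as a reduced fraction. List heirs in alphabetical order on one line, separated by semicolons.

Vidar 1

Only one parent, Vidar, survives, so Vidar takes the entire estate. The siblings take nothing because a surviving parent has priority.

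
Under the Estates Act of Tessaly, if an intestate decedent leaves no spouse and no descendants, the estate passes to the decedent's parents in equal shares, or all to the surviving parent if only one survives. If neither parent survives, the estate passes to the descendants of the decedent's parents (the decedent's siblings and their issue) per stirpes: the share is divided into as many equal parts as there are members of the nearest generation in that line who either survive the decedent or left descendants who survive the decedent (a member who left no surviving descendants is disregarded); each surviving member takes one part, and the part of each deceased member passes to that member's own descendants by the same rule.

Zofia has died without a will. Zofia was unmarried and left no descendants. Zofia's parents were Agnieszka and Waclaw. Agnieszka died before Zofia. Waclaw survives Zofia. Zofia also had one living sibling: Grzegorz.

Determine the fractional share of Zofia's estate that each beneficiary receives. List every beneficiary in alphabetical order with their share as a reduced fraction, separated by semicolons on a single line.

Waclaw 1

Only one parent, Waclaw, survives, so Waclaw takes the entire estate. The siblings take nothing because a surviving parent has priority.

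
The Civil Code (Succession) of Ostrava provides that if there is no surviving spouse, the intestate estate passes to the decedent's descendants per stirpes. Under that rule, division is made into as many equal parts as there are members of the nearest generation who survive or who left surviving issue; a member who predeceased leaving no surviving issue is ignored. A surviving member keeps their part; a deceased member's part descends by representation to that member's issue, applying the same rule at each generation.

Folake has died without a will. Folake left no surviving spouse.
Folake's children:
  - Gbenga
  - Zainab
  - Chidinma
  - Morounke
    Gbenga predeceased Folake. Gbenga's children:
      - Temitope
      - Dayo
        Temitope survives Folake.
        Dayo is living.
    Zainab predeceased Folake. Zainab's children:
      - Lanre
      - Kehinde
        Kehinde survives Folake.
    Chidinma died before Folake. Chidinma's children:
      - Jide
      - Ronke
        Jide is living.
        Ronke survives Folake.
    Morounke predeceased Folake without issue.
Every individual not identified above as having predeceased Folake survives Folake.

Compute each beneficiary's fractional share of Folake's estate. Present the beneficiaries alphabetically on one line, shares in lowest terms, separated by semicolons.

Dayo 1/6; Jide 1/6; Kehinde 1/6; Lanre 1/6; Ronke 1/6; Temitope 1/6

There is no surviving spouse, so the entire estate passes to Folake's descendants per stirpes.
Morounke left no surviving issue, so that branch lapses and is disregarded.
The estate is divided into 3 equal shares of 1/3 among Gbenga, Zainab, Chidinma.
Gbenga predeceased; the 1/3 allotted to Gbenga's branch passes to Gbenga's issue by representation.
The 1/3 is divided into 2 equal shares of 1/6 among Temitope, Dayo.
Temitope is living and takes 1/6.
Dayo is living and takes 1/6.
Zainab predeceased; the 1/3 allotted to Zainab's branch passes to Zainab's issue by representation.
The 1/3 is divided into 2 equal shares of 1/6 among Lanre, Kehinde.
Lanre is living and takes 1/6.
Kehinde is living and takes 1/6.
Chidinma predeceased; the 1/3 allotted to Chidinma's branch passes to Chidinma's issue by representation.
The 1/3 is divided into 2 equal shares of 1/6 among Jide, Ronke.
Jide is living and takes 1/6.
Ronke is living and takes 1/6.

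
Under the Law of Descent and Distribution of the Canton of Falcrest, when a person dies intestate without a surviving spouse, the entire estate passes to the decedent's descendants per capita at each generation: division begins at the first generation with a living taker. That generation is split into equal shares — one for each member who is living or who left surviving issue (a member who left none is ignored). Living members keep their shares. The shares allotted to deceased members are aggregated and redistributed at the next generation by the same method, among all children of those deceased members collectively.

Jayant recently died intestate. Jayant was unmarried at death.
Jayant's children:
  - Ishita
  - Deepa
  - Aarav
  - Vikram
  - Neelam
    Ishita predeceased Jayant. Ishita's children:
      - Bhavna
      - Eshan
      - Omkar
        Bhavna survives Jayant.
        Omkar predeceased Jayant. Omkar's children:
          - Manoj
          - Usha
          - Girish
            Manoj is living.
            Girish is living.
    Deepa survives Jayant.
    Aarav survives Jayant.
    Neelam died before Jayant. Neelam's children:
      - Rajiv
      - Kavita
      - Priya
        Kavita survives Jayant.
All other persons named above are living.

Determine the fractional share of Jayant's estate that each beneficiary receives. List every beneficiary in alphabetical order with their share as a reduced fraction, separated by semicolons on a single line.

There is no surviving spouse, so the entire estate passes to Jayant's descendants per capita at each generation.
At generation 1 (Ishita, Deepa, Aarav, Vikram, Neelam) there are 5 shares of (1)/5 = 1/5 each.
Living: Deepa, Aarav, and Vikram — each takes 1/5.
Deceased: Ishita and Neelam. Their combined 2/5 is pooled and carried to generation 2.
At generation 2 (Bhavna, Eshan, Omkar, Rajiv, Kavita, Priya) there are 6 shares of (2/5)/6 = 1/15 each.
Living: Bhavna, Eshan, Rajiv, Kavita, and Priya — each takes 1/15.
Deceased: Omkar. That 1/15 share is carried to generation 3.
At generation 3 (Manoj, Usha, Girish) there are 3 shares of (1/15)/3 = 1/45 each.
Living: Manoj, Usha, and Girish — each takes 1/45.

Aarav 1/5; Bhavna 1/15; Deepa 1/5; Eshan 1/15; Girish 1/45; Kavita 1/15; Manoj 1/45; Priya 1/15; Rajiv 1/15; Usha 1/45; Vikram 1/5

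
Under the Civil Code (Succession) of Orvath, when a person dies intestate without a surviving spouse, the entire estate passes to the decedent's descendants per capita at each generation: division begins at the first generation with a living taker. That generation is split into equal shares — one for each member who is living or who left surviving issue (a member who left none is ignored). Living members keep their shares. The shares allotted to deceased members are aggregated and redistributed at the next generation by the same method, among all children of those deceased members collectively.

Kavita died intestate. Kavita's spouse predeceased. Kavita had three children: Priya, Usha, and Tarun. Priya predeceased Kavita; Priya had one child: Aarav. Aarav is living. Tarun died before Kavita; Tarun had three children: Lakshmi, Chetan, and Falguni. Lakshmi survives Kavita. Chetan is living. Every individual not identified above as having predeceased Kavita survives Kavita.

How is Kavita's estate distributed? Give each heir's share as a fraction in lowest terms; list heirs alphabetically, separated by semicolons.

There is no surviving spouse, so the entire estate passes to Kavita's descendants per capita at each generation.
At generation 1 (Priya, Usha, Tarun) there are 3 shares of (1)/3 = 1/3 each.
Living: Usha — each takes 1/3.
Deceased: Priya and Tarun. Their combined 2/3 is pooled and carried to generation 2.
At generation 2 (Aarav, Lakshmi, Chetan, Falguni) there are 4 shares of (2/3)/4 = 1/6 each.
Living: Aarav, Lakshmi, Chetan, and Falguni — each takes 1/6.

Aarav 1/6; Chetan 1/6; Falguni 1/6; Lakshmi 1/6; Usha 1/3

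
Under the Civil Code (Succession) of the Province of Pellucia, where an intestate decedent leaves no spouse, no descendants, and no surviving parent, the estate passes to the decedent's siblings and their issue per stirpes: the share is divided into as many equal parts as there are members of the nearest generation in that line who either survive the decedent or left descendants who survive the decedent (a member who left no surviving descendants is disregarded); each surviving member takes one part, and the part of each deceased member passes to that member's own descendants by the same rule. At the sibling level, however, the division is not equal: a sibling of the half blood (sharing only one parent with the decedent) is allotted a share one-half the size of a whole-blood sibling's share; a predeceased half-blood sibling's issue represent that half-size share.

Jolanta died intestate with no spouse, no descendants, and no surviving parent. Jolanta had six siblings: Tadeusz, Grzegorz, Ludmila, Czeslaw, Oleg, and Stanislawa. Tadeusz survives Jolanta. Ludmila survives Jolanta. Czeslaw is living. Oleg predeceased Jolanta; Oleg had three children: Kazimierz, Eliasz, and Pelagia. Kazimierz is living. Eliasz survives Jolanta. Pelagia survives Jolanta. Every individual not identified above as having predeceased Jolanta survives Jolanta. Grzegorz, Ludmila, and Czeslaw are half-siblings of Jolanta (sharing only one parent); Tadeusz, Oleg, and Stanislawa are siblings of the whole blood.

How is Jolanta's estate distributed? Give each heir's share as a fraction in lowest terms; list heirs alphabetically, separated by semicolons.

Czeslaw 1/9; Eliasz 2/27; Grzegorz 1/9; Kazimierz 2/27; Ludmila 1/9; Pelagia 2/27; Stanislawa 2/9; Tadeusz 2/9

No spouse, descendants, or parent survives, so the estate passes to Jolanta's siblings per stirpes.
Half-blood siblings count for one-half the weight of whole-blood siblings at the initial division.
Dividing 1 in proportion to weights (total weight 9/2): Tadeusz (weight 1) → 2/9; Grzegorz (weight 1/2) → 1/9; Ludmila (weight 1/2) → 1/9; Czeslaw (weight 1/2) → 1/9; Oleg (weight 1) → 2/9; Stanislawa (weight 1) → 2/9.
Tadeusz is living and takes 2/9.
Grzegorz is living and takes 1/9.
Ludmila is living and takes 1/9.
Czeslaw is living and takes 1/9.
Oleg predeceased; the 2/9 allotted to Oleg's branch passes to Oleg's issue by representation.
The 2/9 is divided into 3 equal shares of 2/27 among Kazimierz, Eliasz, Pelagia.
Kazimierz is living and takes 2/27.
Eliasz is living and takes 2/27.
Pelagia is living and takes 2/27.
Stanislawa is living and takes 2/9.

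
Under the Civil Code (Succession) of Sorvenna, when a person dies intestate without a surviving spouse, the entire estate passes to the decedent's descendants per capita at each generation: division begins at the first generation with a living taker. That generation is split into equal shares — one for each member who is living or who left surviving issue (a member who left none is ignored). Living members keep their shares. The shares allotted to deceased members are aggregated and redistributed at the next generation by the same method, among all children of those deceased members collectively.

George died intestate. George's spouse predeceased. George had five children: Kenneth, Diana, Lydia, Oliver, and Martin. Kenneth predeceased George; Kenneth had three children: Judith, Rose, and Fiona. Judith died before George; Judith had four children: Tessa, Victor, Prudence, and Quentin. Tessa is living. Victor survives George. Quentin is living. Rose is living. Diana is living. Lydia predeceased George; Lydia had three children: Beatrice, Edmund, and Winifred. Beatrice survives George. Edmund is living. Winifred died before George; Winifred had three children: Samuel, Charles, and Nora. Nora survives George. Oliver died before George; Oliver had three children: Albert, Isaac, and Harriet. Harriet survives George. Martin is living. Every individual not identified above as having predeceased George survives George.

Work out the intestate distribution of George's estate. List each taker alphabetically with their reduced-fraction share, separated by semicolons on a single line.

There is no surviving spouse, so the entire estate passes to George's descendants per capita at each generation.
At generation 1 (Kenneth, Diana, Lydia, Oliver, Martin) there are 5 shares of (1)/5 = 1/5 each.
Living: Diana and Martin — each takes 1/5.
Deceased: Kenneth, Lydia, and Oliver. Their combined 3/5 is pooled and carried to generation 2.
At generation 2 (Judith, Rose, Fiona, Beatrice, Edmund, Winifred, Albert, Isaac, Harriet) there are 9 shares of (3/5)/9 = 1/15 each.
Living: Rose, Fiona, Beatrice, Edmund, Albert, Isaac, and Harriet — each takes 1/15.
Deceased: Judith and Winifred. Their combined 2/15 is pooled and carried to generation 3.
At generation 3 (Tessa, Victor, Prudence, Quentin, Samuel, Charles, Nora) there are 7 shares of (2/15)/7 = 2/105 each.
Living: Tessa, Victor, Prudence, Quentin, Samuel, Charles, and Nora — each takes 2/105.

Albert 1/15; Beatrice 1/15; Charles 2/105; Diana 1/5; Edmund 1/15; Fiona 1/15; Harriet 1/15; Isaac 1/15; Martin 1/5; Nora 2/105; Prudence 2/105; Quentin 2/105; Rose 1/15; Samuel 2/105; Tessa 2/105; Victor 2/105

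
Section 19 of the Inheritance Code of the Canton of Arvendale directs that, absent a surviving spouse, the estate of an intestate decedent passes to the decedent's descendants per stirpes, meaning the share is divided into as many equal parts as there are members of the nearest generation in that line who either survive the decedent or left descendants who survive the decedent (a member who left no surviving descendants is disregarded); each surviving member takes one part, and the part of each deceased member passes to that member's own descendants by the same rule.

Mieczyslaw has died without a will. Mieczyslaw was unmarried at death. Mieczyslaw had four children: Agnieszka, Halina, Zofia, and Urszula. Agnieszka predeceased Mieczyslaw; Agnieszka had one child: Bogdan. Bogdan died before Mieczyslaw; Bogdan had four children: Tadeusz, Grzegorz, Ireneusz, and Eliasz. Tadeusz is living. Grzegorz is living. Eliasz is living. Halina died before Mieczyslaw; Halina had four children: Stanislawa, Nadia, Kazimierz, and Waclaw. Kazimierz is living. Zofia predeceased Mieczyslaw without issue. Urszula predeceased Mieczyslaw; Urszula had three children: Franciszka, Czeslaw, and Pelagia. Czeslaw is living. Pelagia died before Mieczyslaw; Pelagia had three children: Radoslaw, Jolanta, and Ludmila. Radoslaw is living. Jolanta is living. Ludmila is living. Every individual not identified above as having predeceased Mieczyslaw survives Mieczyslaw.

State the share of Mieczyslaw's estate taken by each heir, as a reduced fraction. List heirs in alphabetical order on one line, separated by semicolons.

There is no surviving spouse, so the entire estate passes to Mieczyslaw's descendants per stirpes.
Zofia left no surviving issue, so that branch lapses and is disregarded.
The estate is divided into 3 equal shares of 1/3 among Agnieszka, Halina, Urszula.
Agnieszka predeceased; the 1/3 allotted to Agnieszka's branch passes to Agnieszka's issue by representation.
Bogdan's line is the sole branch at this level, so the full 1/3 passes to Bogdan's issue by representation.
The 1/3 is divided into 4 equal shares of 1/12 among Tadeusz, Grzegorz, Ireneusz, Eliasz.
Tadeusz is living and takes 1/12.
Grzegorz is living and takes 1/12.
Ireneusz is living and takes 1/12.
Eliasz is living and takes 1/12.
Halina predeceased; the 1/3 allotted to Halina's branch passes to Halina's issue by representation.
The 1/3 is divided into 4 equal shares of 1/12 among Stanislawa, Nadia, Kazimierz, Waclaw.
Stanislawa is living and takes 1/12.
Nadia is living and takes 1/12.
Kazimierz is living and takes 1/12.
Waclaw is living and takes 1/12.
Urszula predeceased; the 1/3 allotted to Urszula's branch passes to Urszula's issue by representation.
The 1/3 is divided into 3 equal shares of 1/9 among Franciszka, Czeslaw, Pelagia.
Franciszka is living and takes 1/9.
Czeslaw is living and takes 1/9.
Pelagia predeceased; the 1/9 allotted to Pelagia's branch passes to Pelagia's issue by representation.
The 1/9 is divided into 3 equal shares of 1/27 among Radoslaw, Jolanta, Ludmila.
Radoslaw is living and takes 1/27.
Jolanta is living and takes 1/27.
Ludmila is living and takes 1/27.

Czeslaw 1/9; Eliasz 1/12; Franciszka 1/9; Grzegorz 1/12; Ireneusz 1/12; Jolanta 1/27; Kazimierz 1/12; Ludmila 1/27; Nadia 1/12; Radoslaw 1/27; Stanislawa 1/12; Tadeusz 1/12; Waclaw 1/12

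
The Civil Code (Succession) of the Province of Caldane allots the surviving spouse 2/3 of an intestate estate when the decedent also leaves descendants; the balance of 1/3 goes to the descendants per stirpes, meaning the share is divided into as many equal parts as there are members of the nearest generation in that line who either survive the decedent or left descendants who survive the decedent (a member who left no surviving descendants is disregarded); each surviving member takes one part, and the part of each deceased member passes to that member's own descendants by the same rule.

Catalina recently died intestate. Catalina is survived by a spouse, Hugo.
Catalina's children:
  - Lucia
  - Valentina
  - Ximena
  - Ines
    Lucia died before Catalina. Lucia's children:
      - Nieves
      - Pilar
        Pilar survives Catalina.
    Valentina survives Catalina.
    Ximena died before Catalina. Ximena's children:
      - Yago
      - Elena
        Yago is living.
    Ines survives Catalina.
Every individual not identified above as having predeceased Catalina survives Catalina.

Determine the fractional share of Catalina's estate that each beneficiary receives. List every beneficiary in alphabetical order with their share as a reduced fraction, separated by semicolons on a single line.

Hugo, as surviving spouse, takes 2/3.
The remaining 1/3 passes to Catalina's descendants per stirpes.
The 1/3 is divided into 4 equal shares of 1/12 among Lucia, Valentina, Ximena, Ines.
Lucia predeceased; the 1/12 allotted to Lucia's branch passes to Lucia's issue by representation.
The 1/12 is divided into 2 equal shares of 1/24 among Nieves, Pilar.
Nieves is living and takes 1/24.
Pilar is living and takes 1/24.
Valentina is living and takes 1/12.
Ximena predeceased; the 1/12 allotted to Ximena's branch passes to Ximena's issue by representation.
The 1/12 is divided into 2 equal shares of 1/24 among Yago, Elena.
Yago is living and takes 1/24.
Elena is living and takes 1/24.
Ines is living and takes 1/12.

Elena 1/24; Hugo 2/3; Ines 1/12; Nieves 1/24; Pilar 1/24; Valentina 1/12; Yago 1/24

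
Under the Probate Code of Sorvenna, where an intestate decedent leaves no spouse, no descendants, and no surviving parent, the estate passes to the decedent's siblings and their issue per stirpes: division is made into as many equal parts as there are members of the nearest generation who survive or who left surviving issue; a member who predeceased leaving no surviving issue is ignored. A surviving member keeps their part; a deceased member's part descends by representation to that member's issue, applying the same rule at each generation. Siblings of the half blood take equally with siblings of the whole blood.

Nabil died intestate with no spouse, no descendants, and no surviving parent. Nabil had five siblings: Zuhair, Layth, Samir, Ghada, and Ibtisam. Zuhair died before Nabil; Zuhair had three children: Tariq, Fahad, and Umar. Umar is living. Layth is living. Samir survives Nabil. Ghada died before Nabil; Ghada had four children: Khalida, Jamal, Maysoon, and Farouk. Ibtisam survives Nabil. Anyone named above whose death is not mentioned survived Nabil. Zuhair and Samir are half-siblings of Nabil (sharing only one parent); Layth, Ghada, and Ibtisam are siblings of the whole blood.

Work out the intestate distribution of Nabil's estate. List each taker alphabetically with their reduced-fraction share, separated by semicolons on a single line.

Fahad 1/15; Farouk 1/20; Ibtisam 1/5; Jamal 1/20; Khalida 1/20; Layth 1/5; Maysoon 1/20; Samir 1/5; Tariq 1/15; Umar 1/15

No spouse, descendants, or parent survives, so the estate passes to Nabil's siblings per stirpes.
Half-blood and whole-blood siblings take equally under the stated rule.
The estate is divided into 5 equal shares of 1/5 among Zuhair, Layth, Samir, Ghada, Ibtisam.
Zuhair predeceased; the 1/5 allotted to Zuhair's branch passes to Zuhair's issue by representation.
The 1/5 is divided into 3 equal shares of 1/15 among Tariq, Fahad, Umar.
Tariq is living and takes 1/15.
Fahad is living and takes 1/15.
Umar is living and takes 1/15.
Layth is living and takes 1/5.
Samir is living and takes 1/5.
Ghada predeceased; the 1/5 allotted to Ghada's branch passes to Ghada's issue by representation.
The 1/5 is divided into 4 equal shares of 1/20 among Khalida, Jamal, Maysoon, Farouk.
Khalida is living and takes 1/20.
Jamal is living and takes 1/20.
Maysoon is living and takes 1/20.
Farouk is living and takes 1/20.
Ibtisam is living and takes 1/5.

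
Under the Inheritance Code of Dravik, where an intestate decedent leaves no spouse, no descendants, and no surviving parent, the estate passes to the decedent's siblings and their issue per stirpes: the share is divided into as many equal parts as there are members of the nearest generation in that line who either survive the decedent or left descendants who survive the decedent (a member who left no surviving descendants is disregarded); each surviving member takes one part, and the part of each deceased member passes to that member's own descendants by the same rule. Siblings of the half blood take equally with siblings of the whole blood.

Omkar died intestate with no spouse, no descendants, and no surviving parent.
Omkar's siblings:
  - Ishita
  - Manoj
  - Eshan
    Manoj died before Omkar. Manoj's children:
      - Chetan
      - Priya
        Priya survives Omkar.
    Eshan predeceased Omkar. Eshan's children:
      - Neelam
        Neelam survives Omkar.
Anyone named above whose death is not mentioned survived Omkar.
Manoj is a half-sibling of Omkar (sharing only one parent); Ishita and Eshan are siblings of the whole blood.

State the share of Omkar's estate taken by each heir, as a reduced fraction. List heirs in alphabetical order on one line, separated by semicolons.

No spouse, descendants, or parent survives, so the estate passes to Omkar's siblings per stirpes.
Half-blood and whole-blood siblings take equally under the stated rule.
The estate is divided into 3 equal shares of 1/3 among Ishita, Manoj, Eshan.
Ishita is living and takes 1/3.
Manoj predeceased; the 1/3 allotted to Manoj's branch passes to Manoj's issue by representation.
The 1/3 is divided into 2 equal shares of 1/6 among Chetan, Priya.
Chetan is living and takes 1/6.
Priya is living and takes 1/6.
Eshan predeceased; the 1/3 allotted to Eshan's branch passes to Eshan's issue by representation.
Neelam is the sole taker at this level and receives the full 1/3.

Chetan 1/6; Ishita 1/3; Neelam 1/3; Priya 1/6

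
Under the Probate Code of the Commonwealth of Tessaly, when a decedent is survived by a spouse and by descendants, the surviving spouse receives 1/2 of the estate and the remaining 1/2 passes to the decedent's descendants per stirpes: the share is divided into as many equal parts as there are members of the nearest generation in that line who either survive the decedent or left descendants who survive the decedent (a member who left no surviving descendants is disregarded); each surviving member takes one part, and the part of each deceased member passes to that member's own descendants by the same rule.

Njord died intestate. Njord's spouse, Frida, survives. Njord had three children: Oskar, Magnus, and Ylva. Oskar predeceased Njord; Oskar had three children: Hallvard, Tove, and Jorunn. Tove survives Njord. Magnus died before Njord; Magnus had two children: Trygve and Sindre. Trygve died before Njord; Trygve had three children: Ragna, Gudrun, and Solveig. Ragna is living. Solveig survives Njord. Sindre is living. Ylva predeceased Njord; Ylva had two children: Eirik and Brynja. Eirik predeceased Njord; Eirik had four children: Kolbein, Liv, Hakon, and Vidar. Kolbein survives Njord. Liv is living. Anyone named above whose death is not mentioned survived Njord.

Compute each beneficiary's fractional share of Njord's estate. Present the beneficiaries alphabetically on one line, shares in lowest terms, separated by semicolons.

Brynja 1/12; Frida 1/2; Gudrun 1/36; Hakon 1/48; Hallvard 1/18; Jorunn 1/18; Kolbein 1/48; Liv 1/48; Ragna 1/36; Sindre 1/12; Solveig 1/36; Tove 1/18; Vidar 1/48

Frida, as surviving spouse, takes 1/2.
The remaining 1/2 passes to Njord's descendants per stirpes.
The 1/2 is divided into 3 equal shares of 1/6 among Oskar, Magnus, Ylva.
Oskar predeceased; the 1/6 allotted to Oskar's branch passes to Oskar's issue by representation.
The 1/6 is divided into 3 equal shares of 1/18 among Hallvard, Tove, Jorunn.
Hallvard is living and takes 1/18.
Tove is living and takes 1/18.
Jorunn is living and takes 1/18.
Magnus predeceased; the 1/6 allotted to Magnus's branch passes to Magnus's issue by representation.
The 1/6 is divided into 2 equal shares of 1/12 among Trygve, Sindre.
Trygve predeceased; the 1/12 allotted to Trygve's branch passes to Trygve's issue by representation.
The 1/12 is divided into 3 equal shares of 1/36 among Ragna, Gudrun, Solveig.
Ragna is living and takes 1/36.
Gudrun is living and takes 1/36.
Solveig is living and takes 1/36.
Sindre is living and takes 1/12.
Ylva predeceased; the 1/6 allotted to Ylva's branch passes to Ylva's issue by representation.
The 1/6 is divided into 2 equal shares of 1/12 among Eirik, Brynja.
Eirik predeceased; the 1/12 allotted to Eirik's branch passes to Eirik's issue by representation.
The 1/12 is divided into 4 equal shares of 1/48 among Kolbein, Liv, Hakon, Vidar.
Kolbein is living and takes 1/48.
Liv is living and takes 1/48.
Hakon is living and takes 1/48.
Vidar is living and takes 1/48.
Brynja is living and takes 1/12.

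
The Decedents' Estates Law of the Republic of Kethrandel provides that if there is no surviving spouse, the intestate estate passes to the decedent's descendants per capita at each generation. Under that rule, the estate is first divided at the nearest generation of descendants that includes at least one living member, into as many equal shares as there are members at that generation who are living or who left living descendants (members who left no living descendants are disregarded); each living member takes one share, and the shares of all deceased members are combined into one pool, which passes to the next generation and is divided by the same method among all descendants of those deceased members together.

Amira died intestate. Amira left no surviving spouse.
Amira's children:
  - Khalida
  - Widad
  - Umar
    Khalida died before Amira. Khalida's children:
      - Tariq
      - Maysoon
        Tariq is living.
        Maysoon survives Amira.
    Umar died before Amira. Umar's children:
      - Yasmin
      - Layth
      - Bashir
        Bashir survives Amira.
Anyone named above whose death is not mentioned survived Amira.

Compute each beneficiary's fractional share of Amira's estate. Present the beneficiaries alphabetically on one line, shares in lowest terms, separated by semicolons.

There is no surviving spouse, so the entire estate passes to Amira's descendants per capita at each generation.
At generation 1 (Khalida, Widad, Umar) there are 3 shares of (1)/3 = 1/3 each.
Living: Widad — each takes 1/3.
Deceased: Khalida and Umar. Their combined 2/3 is pooled and carried to generation 2.
At generation 2 (Tariq, Maysoon, Yasmin, Layth, Bashir) there are 5 shares of (2/3)/5 = 2/15 each.
Living: Tariq, Maysoon, Yasmin, Layth, and Bashir — each takes 2/15.

Bashir 2/15; Layth 2/15; Maysoon 2/15; Tariq 2/15; Widad 1/3; Yasmin 2/15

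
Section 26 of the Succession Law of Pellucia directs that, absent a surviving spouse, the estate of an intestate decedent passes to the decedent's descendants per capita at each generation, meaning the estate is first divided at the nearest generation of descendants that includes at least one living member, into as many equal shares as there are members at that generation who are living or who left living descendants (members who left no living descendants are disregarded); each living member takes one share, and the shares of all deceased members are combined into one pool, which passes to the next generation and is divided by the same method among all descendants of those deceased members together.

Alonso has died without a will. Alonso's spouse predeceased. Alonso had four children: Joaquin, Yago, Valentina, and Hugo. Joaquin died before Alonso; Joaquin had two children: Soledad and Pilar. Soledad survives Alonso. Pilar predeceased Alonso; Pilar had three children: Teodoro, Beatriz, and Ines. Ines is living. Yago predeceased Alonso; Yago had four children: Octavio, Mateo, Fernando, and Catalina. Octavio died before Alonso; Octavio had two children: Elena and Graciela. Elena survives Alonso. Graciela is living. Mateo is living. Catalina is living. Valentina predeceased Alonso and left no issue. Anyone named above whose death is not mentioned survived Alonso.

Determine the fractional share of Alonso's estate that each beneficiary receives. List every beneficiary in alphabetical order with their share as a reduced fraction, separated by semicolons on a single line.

Beatriz 2/45; Catalina 1/9; Elena 2/45; Fernando 1/9; Graciela 2/45; Hugo 1/3; Ines 2/45; Mateo 1/9; Soledad 1/9; Teodoro 2/45

There is no surviving spouse, so the entire estate passes to Alonso's descendants per capita at each generation.
At generation 1 (Joaquin, Yago, Hugo) there are 3 shares of (1)/3 = 1/3 each.
Living: Hugo — each takes 1/3.
Deceased: Joaquin and Yago. Their combined 2/3 is pooled and carried to generation 2.
At generation 2 (Soledad, Pilar, Octavio, Mateo, Fernando, Catalina) there are 6 shares of (2/3)/6 = 1/9 each.
Living: Soledad, Mateo, Fernando, and Catalina — each takes 1/9.
Deceased: Pilar and Octavio. Their combined 2/9 is pooled and carried to generation 3.
At generation 3 (Teodoro, Beatriz, Ines, Elena, Graciela) there are 5 shares of (2/9)/5 = 2/45 each.
Living: Teodoro, Beatriz, Ines, Elena, and Graciela — each takes 2/45.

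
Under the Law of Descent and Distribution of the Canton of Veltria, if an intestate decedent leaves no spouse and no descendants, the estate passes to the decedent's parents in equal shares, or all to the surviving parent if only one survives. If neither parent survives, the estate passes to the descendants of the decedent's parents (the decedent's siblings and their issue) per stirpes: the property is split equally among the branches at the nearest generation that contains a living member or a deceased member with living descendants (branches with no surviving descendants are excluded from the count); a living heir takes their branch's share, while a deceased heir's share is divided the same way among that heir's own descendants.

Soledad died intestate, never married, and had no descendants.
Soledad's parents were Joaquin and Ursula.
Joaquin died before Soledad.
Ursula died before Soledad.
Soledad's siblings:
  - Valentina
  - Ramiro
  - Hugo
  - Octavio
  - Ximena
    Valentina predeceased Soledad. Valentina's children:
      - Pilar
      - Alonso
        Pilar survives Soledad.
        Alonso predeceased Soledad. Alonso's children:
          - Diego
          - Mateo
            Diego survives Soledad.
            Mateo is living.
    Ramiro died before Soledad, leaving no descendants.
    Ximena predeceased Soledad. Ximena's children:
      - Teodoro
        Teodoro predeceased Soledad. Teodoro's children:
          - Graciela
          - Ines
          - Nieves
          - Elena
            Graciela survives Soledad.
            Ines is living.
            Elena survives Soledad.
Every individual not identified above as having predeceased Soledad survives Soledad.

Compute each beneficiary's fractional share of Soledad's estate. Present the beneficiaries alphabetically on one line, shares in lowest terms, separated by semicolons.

Diego 1/16; Elena 1/16; Graciela 1/16; Hugo 1/4; Ines 1/16; Mateo 1/16; Nieves 1/16; Octavio 1/4; Pilar 1/8

Neither parent survives and there are no descendants, so the estate passes to Soledad's siblings and their issue per stirpes.
Ramiro left no surviving issue, so that branch lapses and is disregarded.
The estate is divided into 4 equal shares of 1/4 among Valentina, Hugo, Octavio, Ximena.
Valentina predeceased; the 1/4 allotted to Valentina's branch passes to Valentina's issue by representation.
The 1/4 is divided into 2 equal shares of 1/8 among Pilar, Alonso.
Pilar is living and takes 1/8.
Alonso predeceased; the 1/8 allotted to Alonso's branch passes to Alonso's issue by representation.
The 1/8 is divided into 2 equal shares of 1/16 among Diego, Mateo.
Diego is living and takes 1/16.
Mateo is living and takes 1/16.
Hugo is living and takes 1/4.
Octavio is living and takes 1/4.
Ximena predeceased; the 1/4 allotted to Ximena's branch passes to Ximena's issue by representation.
Teodoro's line is the sole branch at this level, so the full 1/4 passes to Teodoro's issue by representation.
The 1/4 is divided into 4 equal shares of 1/16 among Graciela, Ines, Nieves, Elena.
Graciela is living and takes 1/16.
Ines is living and takes 1/16.
Nieves is living and takes 1/16.
Elena is living and takes 1/16.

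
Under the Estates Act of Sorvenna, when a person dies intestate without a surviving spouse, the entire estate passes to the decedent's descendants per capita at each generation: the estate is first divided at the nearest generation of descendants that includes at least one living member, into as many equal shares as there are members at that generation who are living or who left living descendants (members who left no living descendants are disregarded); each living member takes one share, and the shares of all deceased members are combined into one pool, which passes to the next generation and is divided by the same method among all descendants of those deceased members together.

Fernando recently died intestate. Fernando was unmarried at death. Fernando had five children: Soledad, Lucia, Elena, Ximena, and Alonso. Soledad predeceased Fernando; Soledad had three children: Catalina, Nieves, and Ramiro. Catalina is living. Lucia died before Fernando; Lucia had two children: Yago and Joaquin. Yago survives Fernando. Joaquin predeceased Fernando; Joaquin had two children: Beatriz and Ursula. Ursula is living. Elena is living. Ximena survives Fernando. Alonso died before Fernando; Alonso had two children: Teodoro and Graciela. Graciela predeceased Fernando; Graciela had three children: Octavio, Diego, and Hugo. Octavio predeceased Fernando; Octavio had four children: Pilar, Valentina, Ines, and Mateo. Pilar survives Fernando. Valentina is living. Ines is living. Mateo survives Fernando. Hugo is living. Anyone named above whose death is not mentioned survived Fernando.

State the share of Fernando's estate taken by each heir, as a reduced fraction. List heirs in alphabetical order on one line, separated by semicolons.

Beatriz 6/175; Catalina 3/35; Diego 6/175; Elena 1/5; Hugo 6/175; Ines 3/350; Mateo 3/350; Nieves 3/35; Pilar 3/350; Ramiro 3/35; Teodoro 3/35; Ursula 6/175; Valentina 3/350; Ximena 1/5; Yago 3/35

There is no surviving spouse, so the entire estate passes to Fernando's descendants per capita at each generation.
At generation 1 (Soledad, Lucia, Elena, Ximena, Alonso) there are 5 shares of (1)/5 = 1/5 each.
Living: Elena and Ximena — each takes 1/5.
Deceased: Soledad, Lucia, and Alonso. Their combined 3/5 is pooled and carried to generation 2.
At generation 2 (Catalina, Nieves, Ramiro, Yago, Joaquin, Teodoro, Graciela) there are 7 shares of (3/5)/7 = 3/35 each.
Living: Catalina, Nieves, Ramiro, Yago, and Teodoro — each takes 3/35.
Deceased: Joaquin and Graciela. Their combined 6/35 is pooled and carried to generation 3.
At generation 3 (Beatriz, Ursula, Octavio, Diego, Hugo) there are 5 shares of (6/35)/5 = 6/175 each.
Living: Beatriz, Ursula, Diego, and Hugo — each takes 6/175.
Deceased: Octavio. That 6/175 share is carried to generation 4.
At generation 4 (Pilar, Valentina, Ines, Mateo) there are 4 shares of (6/175)/4 = 3/350 each.
Living: Pilar, Valentina, Ines, and Mateo — each takes 3/350.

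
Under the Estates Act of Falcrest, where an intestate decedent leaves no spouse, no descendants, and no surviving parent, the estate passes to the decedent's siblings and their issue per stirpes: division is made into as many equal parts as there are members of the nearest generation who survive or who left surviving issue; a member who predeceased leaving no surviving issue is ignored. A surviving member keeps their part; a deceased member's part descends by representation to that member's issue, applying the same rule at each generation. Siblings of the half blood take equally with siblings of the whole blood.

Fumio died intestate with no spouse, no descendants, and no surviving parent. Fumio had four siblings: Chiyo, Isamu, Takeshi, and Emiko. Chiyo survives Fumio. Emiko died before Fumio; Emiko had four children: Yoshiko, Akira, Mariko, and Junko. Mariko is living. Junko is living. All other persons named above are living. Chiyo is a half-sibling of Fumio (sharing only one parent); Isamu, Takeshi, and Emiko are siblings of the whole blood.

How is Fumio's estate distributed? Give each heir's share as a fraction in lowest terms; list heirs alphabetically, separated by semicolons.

Akira 1/16; Chiyo 1/4; Isamu 1/4; Junko 1/16; Mariko 1/16; Takeshi 1/4; Yoshiko 1/16

No spouse, descendants, or parent survives, so the estate passes to Fumio's siblings per stirpes.
Half-blood and whole-blood siblings take equally under the stated rule.
The estate is divided into 4 equal shares of 1/4 among Chiyo, Isamu, Takeshi, Emiko.
Chiyo is living and takes 1/4.
Isamu is living and takes 1/4.
Takeshi is living and takes 1/4.
Emiko predeceased; the 1/4 allotted to Emiko's branch passes to Emiko's issue by representation.
The 1/4 is divided into 4 equal shares of 1/16 among Yoshiko, Akira, Mariko, Junko.
Yoshiko is living and takes 1/16.
Akira is living and takes 1/16.
Mariko is living and takes 1/16.
Junko is living and takes 1/16.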